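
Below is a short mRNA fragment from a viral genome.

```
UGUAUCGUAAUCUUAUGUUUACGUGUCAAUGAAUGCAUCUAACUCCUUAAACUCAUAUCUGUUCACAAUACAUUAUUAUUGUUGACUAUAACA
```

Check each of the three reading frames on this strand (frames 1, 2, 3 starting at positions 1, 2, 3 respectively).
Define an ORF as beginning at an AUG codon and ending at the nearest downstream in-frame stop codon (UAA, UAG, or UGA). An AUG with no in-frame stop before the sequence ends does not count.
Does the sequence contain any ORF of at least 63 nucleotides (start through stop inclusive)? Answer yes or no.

no

Frame 1: UGU AUC GUA AUC UUA UGU UUA CGU GUC AAU GAA UGC AUC UAA CUC CUU AAA CUC AUA UCU GUU CAC AAU ACA UUA UUA UUG UUG ACU AUA ACA — no AUG→stop ORF.
Frame 2: GUA UCG UAA UCU UAU GUU UAC GUG UCA AUG AAU GCA UCU AAC UCC UUA AAC UCA UAU CUG UUC ACA AUA CAU UAU UAU UGU UGA CUA UAA — AUG at 29, stop UGA at 83 → 57 nt.
Frame 3: UAU CGU AAU CUU AUG UUU ACG UGU CAA UGA AUG CAU CUA ACU CCU UAA ACU CAU AUC UGU UCA CAA UAC AUU AUU AUU GUU GAC UAU AAC — AUG at 15, stop UGA at 30 → 18 nt; AUG at 33, stop UAA at 48 → 18 nt.
Largest ORF found is 57 nucleotides < 63, so no.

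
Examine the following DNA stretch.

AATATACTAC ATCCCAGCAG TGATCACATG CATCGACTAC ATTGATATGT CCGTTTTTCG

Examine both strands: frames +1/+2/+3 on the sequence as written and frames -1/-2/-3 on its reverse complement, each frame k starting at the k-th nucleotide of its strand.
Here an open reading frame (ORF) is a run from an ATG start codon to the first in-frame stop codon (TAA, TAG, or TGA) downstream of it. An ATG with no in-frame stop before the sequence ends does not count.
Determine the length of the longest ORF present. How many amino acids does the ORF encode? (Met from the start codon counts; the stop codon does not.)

Reverse complement (5'→3'): CGAAAAACGGACATATCAATGTAGTCGATGCATGTGATCACTGCTGGGATGTAGTATATT
Frame +1: AAT ATA CTA CAT CCC AGC AGT GAT CAC ATG CAT CGA CTA CAT TGA TAT GTC CGT TTT TCG — ATG at 28, stop TGA at 43 → 18 nt.
Frame +2: ATA TAC TAC ATC CCA GCA GTG ATC ACA TGC ATC GAC TAC ATT GAT ATG TCC GTT TTT — no ATG→stop ORF.
Frame +3: TAT ACT ACA TCC CAG CAG TGA TCA CAT GCA TCG ACT ACA TTG ATA TGT CCG TTT TTC — no ATG→stop ORF.
Frame -1: CGA AAA ACG GAC ATA TCA ATG TAG TCG ATG CAT GTG ATC ACT GCT GGG ATG TAG TAT ATT — ATG at 19, stop TAG at 22 → 6 nt; ATG at 28, stop TAG at 52 → 27 nt; ATG at 49, stop TAG at 52 → 6 nt.
Frame -2: GAA AAA CGG ACA TAT CAA TGT AGT CGA TGC ATG TGA TCA CTG CTG GGA TGT AGT ATA — ATG at 32, stop TGA at 35 → 6 nt.
Frame -3: AAA AAC GGA CAT ATC AAT GTA GTC GAT GCA TGT GAT CAC TGC TGG GAT GTA GTA TAT — no ATG→stop ORF.
Longest: frame -1, positions 28–54, 27 nt = 9 codons = 8 aa. → 8 amino acids.

8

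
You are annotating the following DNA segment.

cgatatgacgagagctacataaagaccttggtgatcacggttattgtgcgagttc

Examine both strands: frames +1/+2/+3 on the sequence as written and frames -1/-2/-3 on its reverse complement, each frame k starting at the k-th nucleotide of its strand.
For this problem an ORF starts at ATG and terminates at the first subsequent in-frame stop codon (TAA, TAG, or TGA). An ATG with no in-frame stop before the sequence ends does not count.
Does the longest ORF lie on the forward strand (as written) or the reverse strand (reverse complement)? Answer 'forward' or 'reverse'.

Reverse complement (5'→3'): GAACTCGCACAATAACCGTGATCACCAAGGTCTTTATGTAGCTCTCGTCATATCG
Frame +1: CGA TAT GAC GAG AGC TAC ATA AAG ACC TTG GTG ATC ACG GTT ATT GTG CGA GTT — no ATG→stop ORF.
Frame +2: GAT ATG ACG AGA GCT ACA TAA AGA CCT TGG TGA TCA CGG TTA TTG TGC GAG TTC — ATG at 5, stop TAA at 20 → 18 nt.
Frame +3: ATA TGA CGA GAG CTA CAT AAA GAC CTT GGT GAT CAC GGT TAT TGT GCG AGT — no ATG→stop ORF.
Frame -1: GAA CTC GCA CAA TAA CCG TGA TCA CCA AGG TCT TTA TGT AGC TCT CGT CAT ATC — no ATG→stop ORF.
Frame -2: AAC TCG CAC AAT AAC CGT GAT CAC CAA GGT CTT TAT GTA GCT CTC GTC ATA TCG — no ATG→stop ORF.
Frame -3: ACT CGC ACA ATA ACC GTG ATC ACC AAG GTC TTT ATG TAG CTC TCG TCA TAT — ATG at 36, stop TAG at 39 → 6 nt.
Forward-strand max 18 nt; reverse-strand max 6 nt. The forward strand has the longer ORF.

forward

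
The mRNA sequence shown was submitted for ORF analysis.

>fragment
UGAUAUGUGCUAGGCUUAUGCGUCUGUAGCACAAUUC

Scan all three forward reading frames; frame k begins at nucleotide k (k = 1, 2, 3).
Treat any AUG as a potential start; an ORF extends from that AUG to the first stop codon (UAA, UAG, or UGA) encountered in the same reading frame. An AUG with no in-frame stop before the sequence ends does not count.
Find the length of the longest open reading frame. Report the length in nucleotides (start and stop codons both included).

12

Frame 1: UGA UAU GUG CUA GGC UUA UGC GUC UGU AGC ACA AUU — no AUG→stop ORF.
Frame 2: GAU AUG UGC UAG GCU UAU GCG UCU GUA GCA CAA UUC — AUG at 5, stop UAG at 11 → 9 nt.
Frame 3: AUA UGU GCU AGG CUU AUG CGU CUG UAG CAC AAU — AUG at 18, stop UAG at 27 → 12 nt.
Longest: frame 3, positions 18–29, 12 nt = 4 codons = 3 aa. → 12 nucleotides.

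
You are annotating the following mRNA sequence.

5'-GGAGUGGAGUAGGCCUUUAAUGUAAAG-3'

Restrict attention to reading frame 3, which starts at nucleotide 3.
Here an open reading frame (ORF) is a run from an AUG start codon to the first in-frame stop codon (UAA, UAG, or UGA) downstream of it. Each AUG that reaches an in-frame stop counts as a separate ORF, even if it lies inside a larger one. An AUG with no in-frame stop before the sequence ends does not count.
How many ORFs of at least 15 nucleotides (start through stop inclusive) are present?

0

Frame 3: AGU GGA GUA GGC CUU UAA UGU AAA — no AUG→stop ORF.
No ORF reaches 15 nucleotides. Count = 0.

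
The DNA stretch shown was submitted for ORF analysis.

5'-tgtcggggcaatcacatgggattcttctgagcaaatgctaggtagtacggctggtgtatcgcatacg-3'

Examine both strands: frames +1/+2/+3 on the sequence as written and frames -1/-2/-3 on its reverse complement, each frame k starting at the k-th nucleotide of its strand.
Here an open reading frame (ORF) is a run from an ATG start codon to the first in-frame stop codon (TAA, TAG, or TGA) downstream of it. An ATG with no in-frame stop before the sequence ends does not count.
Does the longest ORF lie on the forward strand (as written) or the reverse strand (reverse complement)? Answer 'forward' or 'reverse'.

reverse

Reverse complement (5'→3'): CGTATGCGATACACCAGCCGTACTACCTAGCATTTGCTCAGAAGAATCCCATGTGATTGCCCCGACA
Frame +1: TGT CGG GGC AAT CAC ATG GGA TTC TTC TGA GCA AAT GCT AGG TAG TAC GGC TGG TGT ATC GCA TAC — ATG at 16, stop TGA at 28 → 15 nt.
Frame +2: GTC GGG GCA ATC ACA TGG GAT TCT TCT GAG CAA ATG CTA GGT AGT ACG GCT GGT GTA TCG CAT ACG — no ATG→stop ORF.
Frame +3: TCG GGG CAA TCA CAT GGG ATT CTT CTG AGC AAA TGC TAG GTA GTA CGG CTG GTG TAT CGC ATA — no ATG→stop ORF.
Frame -1: CGT ATG CGA TAC ACC AGC CGT ACT ACC TAG CAT TTG CTC AGA AGA ATC CCA TGT GAT TGC CCC GAC — ATG at 4, stop TAG at 28 → 27 nt.
Frame -2: GTA TGC GAT ACA CCA GCC GTA CTA CCT AGC ATT TGC TCA GAA GAA TCC CAT GTG ATT GCC CCG ACA — no ATG→stop ORF.
Frame -3: TAT GCG ATA CAC CAG CCG TAC TAC CTA GCA TTT GCT CAG AAG AAT CCC ATG TGA TTG CCC CGA — ATG at 51, stop TGA at 54 → 6 nt.
Forward-strand max 15 nt; reverse-strand max 27 nt. The reverse strand has the longer ORF.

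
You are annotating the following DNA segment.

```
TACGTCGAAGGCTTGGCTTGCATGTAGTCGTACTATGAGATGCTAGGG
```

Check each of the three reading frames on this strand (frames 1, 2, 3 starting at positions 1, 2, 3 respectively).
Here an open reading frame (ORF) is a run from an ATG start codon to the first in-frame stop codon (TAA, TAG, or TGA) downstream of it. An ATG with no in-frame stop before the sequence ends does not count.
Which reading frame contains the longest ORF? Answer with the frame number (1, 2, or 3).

Frame 1: TAC GTC GAA GGC TTG GCT TGC ATG TAG TCG TAC TAT GAG ATG CTA GGG — ATG at 22, stop TAG at 25 → 6 nt.
Frame 2: ACG TCG AAG GCT TGG CTT GCA TGT AGT CGT ACT ATG AGA TGC TAG — ATG at 35, stop TAG at 44 → 12 nt.
Frame 3: CGT CGA AGG CTT GGC TTG CAT GTA GTC GTA CTA TGA GAT GCT AGG — no ATG→stop ORF.
Longest ORF is 12 nt in frame 2 (positions 35–46).

2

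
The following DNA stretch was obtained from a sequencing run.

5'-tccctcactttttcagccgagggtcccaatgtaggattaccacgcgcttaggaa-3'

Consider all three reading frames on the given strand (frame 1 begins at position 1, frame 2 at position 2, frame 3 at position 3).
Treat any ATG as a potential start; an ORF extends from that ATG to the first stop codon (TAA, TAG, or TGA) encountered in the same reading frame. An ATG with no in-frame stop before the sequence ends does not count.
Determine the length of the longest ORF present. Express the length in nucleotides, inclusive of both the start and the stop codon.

6

Frame 1: TCC CTC ACT TTT TCA GCC GAG GGT CCC AAT GTA GGA TTA CCA CGC GCT TAG GAA — no ATG→stop ORF.
Frame 2: CCC TCA CTT TTT CAG CCG AGG GTC CCA ATG TAG GAT TAC CAC GCG CTT AGG — ATG at 29, stop TAG at 32 → 6 nt.
Frame 3: CCT CAC TTT TTC AGC CGA GGG TCC CAA TGT AGG ATT ACC ACG CGC TTA GGA — no ATG→stop ORF.
Longest: frame 2, positions 29–34, 6 nt = 2 codons = 1 aa. → 6 nucleotides.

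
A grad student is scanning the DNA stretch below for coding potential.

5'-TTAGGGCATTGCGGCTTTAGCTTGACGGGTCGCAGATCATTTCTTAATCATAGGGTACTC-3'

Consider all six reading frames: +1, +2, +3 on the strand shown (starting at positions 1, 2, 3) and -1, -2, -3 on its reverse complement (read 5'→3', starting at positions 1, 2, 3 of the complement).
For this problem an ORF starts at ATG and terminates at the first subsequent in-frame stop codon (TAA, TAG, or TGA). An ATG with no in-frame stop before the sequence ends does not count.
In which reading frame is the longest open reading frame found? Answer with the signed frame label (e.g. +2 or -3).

Reverse complement (5'→3'): GAGTACCCTATGATTAAGAAATGATCTGCGACCCGTCAAGCTAAAGCCGCAATGCCCTAA
Frame +1: TTA GGG CAT TGC GGC TTT AGC TTG ACG GGT CGC AGA TCA TTT CTT AAT CAT AGG GTA CTC — no ATG→stop ORF.
Frame +2: TAG GGC ATT GCG GCT TTA GCT TGA CGG GTC GCA GAT CAT TTC TTA ATC ATA GGG TAC — no ATG→stop ORF.
Frame +3: AGG GCA TTG CGG CTT TAG CTT GAC GGG TCG CAG ATC ATT TCT TAA TCA TAG GGT ACT — no ATG→stop ORF.
Frame -1: GAG TAC CCT ATG ATT AAG AAA TGA TCT GCG ACC CGT CAA GCT AAA GCC GCA ATG CCC TAA — ATG at 10, stop TGA at 22 → 15 nt; ATG at 52, stop TAA at 58 → 9 nt.
Frame -2: AGT ACC CTA TGA TTA AGA AAT GAT CTG CGA CCC GTC AAG CTA AAG CCG CAA TGC CCT — no ATG→stop ORF.
Frame -3: GTA CCC TAT GAT TAA GAA ATG ATC TGC GAC CCG TCA AGC TAA AGC CGC AAT GCC CTA — ATG at 21, stop TAA at 42 → 24 nt.
Longest ORF is 24 nt in frame -3 (positions 21–44).

-3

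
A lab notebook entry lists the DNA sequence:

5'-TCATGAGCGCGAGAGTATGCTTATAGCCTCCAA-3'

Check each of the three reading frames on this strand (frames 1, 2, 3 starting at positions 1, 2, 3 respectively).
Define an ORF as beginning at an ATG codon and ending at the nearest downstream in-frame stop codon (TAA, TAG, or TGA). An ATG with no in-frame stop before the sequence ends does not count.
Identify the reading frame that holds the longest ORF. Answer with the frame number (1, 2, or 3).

3

Frame 1: TCA TGA GCG CGA GAG TAT GCT TAT AGC CTC CAA — no ATG→stop ORF.
Frame 2: CAT GAG CGC GAG AGT ATG CTT ATA GCC TCC — no ATG→stop ORF.
Frame 3: ATG AGC GCG AGA GTA TGC TTA TAG CCT CCA — ATG at 3, stop TAG at 24 → 24 nt.
Longest ORF is 24 nt in frame 3 (positions 3–26).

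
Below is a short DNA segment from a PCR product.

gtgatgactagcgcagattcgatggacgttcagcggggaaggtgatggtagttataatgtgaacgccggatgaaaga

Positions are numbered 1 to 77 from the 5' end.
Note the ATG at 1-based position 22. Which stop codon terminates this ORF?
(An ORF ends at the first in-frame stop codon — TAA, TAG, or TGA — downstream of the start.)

TGA

Codons from position 22: ATG (22–24), GAC (25–27), GTT (28–30), CAG (31–33), CGG (34–36), GGA (37–39), AGG (40–42), TGA (43–45).
The first in-frame stop codon is TGA.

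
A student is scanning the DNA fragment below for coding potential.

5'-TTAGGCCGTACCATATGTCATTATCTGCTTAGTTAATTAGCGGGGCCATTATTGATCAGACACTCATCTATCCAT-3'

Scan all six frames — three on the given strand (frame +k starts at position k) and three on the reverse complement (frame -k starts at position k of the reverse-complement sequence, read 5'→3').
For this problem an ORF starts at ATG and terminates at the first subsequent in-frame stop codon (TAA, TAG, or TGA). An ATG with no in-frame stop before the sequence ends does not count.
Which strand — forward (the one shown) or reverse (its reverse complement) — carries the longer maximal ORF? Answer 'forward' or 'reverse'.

Reverse complement (5'→3'): ATGGATAGATGAGTGTCTGATCAATAATGGCCCCGCTAATTAACTAAGCAGATAATGACATATGGTACGGCCTAA
Frame +1: TTA GGC CGT ACC ATA TGT CAT TAT CTG CTT AGT TAA TTA GCG GGG CCA TTA TTG ATC AGA CAC TCA TCT ATC CAT — no ATG→stop ORF.
Frame +2: TAG GCC GTA CCA TAT GTC ATT ATC TGC TTA GTT AAT TAG CGG GGC CAT TAT TGA TCA GAC ACT CAT CTA TCC — no ATG→stop ORF.
Frame +3: AGG CCG TAC CAT ATG TCA TTA TCT GCT TAG TTA ATT AGC GGG GCC ATT ATT GAT CAG ACA CTC ATC TAT CCA — ATG at 15, stop TAG at 30 → 18 nt.
Frame -1: ATG GAT AGA TGA GTG TCT GAT CAA TAA TGG CCC CGC TAA TTA ACT AAG CAG ATA ATG ACA TAT GGT ACG GCC TAA — ATG at 1, stop TGA at 10 → 12 nt; ATG at 55, stop TAA at 73 → 21 nt.
Frame -2: TGG ATA GAT GAG TGT CTG ATC AAT AAT GGC CCC GCT AAT TAA CTA AGC AGA TAA TGA CAT ATG GTA CGG CCT — no ATG→stop ORF.
Frame -3: GGA TAG ATG AGT GTC TGA TCA ATA ATG GCC CCG CTA ATT AAC TAA GCA GAT AAT GAC ATA TGG TAC GGC CTA — ATG at 9, stop TGA at 18 → 12 nt; ATG at 27, stop TAA at 45 → 21 nt.
Forward-strand max 18 nt; reverse-strand max 21 nt. The reverse strand has the longer ORF.

reverse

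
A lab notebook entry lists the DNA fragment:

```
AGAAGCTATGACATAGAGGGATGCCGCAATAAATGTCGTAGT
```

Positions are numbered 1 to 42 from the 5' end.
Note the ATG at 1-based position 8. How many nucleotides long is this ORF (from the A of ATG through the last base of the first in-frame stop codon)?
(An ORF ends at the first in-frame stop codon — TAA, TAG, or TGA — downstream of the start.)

Codons from position 8: ATG (8–10), ACA (11–13), TAG (14–16).
TAG is the first in-frame stop; ORF spans 8–16, 9 nucleotides.

9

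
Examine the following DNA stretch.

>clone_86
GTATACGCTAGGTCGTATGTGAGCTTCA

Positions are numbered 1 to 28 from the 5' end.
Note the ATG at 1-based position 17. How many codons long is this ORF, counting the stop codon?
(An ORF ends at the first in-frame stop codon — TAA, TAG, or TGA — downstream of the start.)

Codons from position 17: ATG (17–19), TGA (20–22).
TGA is the first in-frame stop; that's 2 codons including the stop.

2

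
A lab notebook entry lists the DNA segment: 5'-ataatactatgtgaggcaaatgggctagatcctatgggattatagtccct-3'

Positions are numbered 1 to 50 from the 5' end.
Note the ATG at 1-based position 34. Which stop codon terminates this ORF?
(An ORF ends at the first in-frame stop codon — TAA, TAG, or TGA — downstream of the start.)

TAG

Codons from position 34: ATG (34–36), GGA (37–39), TTA (40–42), TAG (43–45).
The first in-frame stop codon is TAG.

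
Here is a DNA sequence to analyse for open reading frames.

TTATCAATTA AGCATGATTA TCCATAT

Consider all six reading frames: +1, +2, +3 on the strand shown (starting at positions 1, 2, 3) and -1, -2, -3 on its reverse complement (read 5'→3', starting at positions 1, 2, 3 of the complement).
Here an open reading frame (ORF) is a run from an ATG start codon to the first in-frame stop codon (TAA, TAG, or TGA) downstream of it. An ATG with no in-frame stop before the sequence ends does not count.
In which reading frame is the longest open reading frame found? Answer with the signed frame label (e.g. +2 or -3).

Reverse complement (5'→3'): ATATGGATAATCATGCTTAATTGATAA
Frame +1: TTA TCA ATT AAG CAT GAT TAT CCA TAT — no ATG→stop ORF.
Frame +2: TAT CAA TTA AGC ATG ATT ATC CAT — no ATG→stop ORF.
Frame +3: ATC AAT TAA GCA TGA TTA TCC ATA — no ATG→stop ORF.
Frame -1: ATA TGG ATA ATC ATG CTT AAT TGA TAA — ATG at 13, stop TGA at 22 → 12 nt.
Frame -2: TAT GGA TAA TCA TGC TTA ATT GAT — no ATG→stop ORF.
Frame -3: ATG GAT AAT CAT GCT TAA TTG ATA — ATG at 3, stop TAA at 18 → 18 nt.
Longest ORF is 18 nt in frame -3 (positions 3–20).

-3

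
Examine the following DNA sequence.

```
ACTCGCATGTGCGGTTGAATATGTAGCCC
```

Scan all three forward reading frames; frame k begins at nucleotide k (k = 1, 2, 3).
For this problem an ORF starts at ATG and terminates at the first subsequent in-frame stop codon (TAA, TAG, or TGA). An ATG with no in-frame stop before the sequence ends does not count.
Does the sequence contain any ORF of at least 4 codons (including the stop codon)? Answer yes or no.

yes

Frame 1: ACT CGC ATG TGC GGT TGA ATA TGT AGC — ATG at 7, stop TGA at 16 → 12 nt.
Frame 2: CTC GCA TGT GCG GTT GAA TAT GTA GCC — no ATG→stop ORF.
Frame 3: TCG CAT GTG CGG TTG AAT ATG TAG CCC — ATG at 21, stop TAG at 24 → 6 nt.
Frame 1 has an ORF of 4 codons (positions 7–18) ≥ 4, so yes.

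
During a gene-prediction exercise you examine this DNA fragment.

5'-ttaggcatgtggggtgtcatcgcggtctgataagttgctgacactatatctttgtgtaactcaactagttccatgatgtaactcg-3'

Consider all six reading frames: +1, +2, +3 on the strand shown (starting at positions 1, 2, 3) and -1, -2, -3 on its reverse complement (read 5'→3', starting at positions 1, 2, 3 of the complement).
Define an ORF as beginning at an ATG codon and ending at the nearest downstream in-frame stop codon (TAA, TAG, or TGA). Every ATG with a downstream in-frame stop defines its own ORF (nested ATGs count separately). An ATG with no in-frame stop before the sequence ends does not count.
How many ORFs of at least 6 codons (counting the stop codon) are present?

Reverse complement (5'→3'): CGAGTTACATCATGGAACTAGTTGAGTTACACAAAGATATAGTGTCAGCAACTTATCAGACCGCGATGACACCCCACATGCCTAA
Frame +1: TTA GGC ATG TGG GGT GTC ATC GCG GTC TGA TAA GTT GCT GAC ACT ATA TCT TTG TGT AAC TCA ACT AGT TCC ATG ATG TAA CTC — ATG at 7, stop TGA at 28 → 24 nt; ATG at 73, stop TAA at 79 → 9 nt; ATG at 76, stop TAA at 79 → 6 nt.
Frame +2: TAG GCA TGT GGG GTG TCA TCG CGG TCT GAT AAG TTG CTG ACA CTA TAT CTT TGT GTA ACT CAA CTA GTT CCA TGA TGT AAC TCG — no ATG→stop ORF.
Frame +3: AGG CAT GTG GGG TGT CAT CGC GGT CTG ATA AGT TGC TGA CAC TAT ATC TTT GTG TAA CTC AAC TAG TTC CAT GAT GTA ACT — no ATG→stop ORF.
Frame -1: CGA GTT ACA TCA TGG AAC TAG TTG AGT TAC ACA AAG ATA TAG TGT CAG CAA CTT ATC AGA CCG CGA TGA CAC CCC ACA TGC CTA — no ATG→stop ORF.
Frame -2: GAG TTA CAT CAT GGA ACT AGT TGA GTT ACA CAA AGA TAT AGT GTC AGC AAC TTA TCA GAC CGC GAT GAC ACC CCA CAT GCC TAA — no ATG→stop ORF.
Frame -3: AGT TAC ATC ATG GAA CTA GTT GAG TTA CAC AAA GAT ATA GTG TCA GCA ACT TAT CAG ACC GCG ATG ACA CCC CAC ATG CCT — no ATG→stop ORF.
ORFs ≥ 6 codons: frame +1 7–30 (8 codons). Count = 1.

1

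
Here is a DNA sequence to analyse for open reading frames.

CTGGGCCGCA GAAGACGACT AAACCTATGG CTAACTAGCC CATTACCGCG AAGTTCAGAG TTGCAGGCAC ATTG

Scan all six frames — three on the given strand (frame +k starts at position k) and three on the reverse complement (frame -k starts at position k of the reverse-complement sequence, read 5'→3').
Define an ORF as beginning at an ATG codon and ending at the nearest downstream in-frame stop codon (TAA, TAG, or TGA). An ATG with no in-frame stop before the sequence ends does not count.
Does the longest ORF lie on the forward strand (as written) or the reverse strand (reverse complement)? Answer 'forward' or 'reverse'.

Reverse complement (5'→3'): CAATGTGCCTGCAACTCTGAACTTCGCGGTAATGGGCTAGTTAGCCATAGGTTTAGTCGTCTTCTGCGGCCCAG
Frame +1: CTG GGC CGC AGA AGA CGA CTA AAC CTA TGG CTA ACT AGC CCA TTA CCG CGA AGT TCA GAG TTG CAG GCA CAT — no ATG→stop ORF.
Frame +2: TGG GCC GCA GAA GAC GAC TAA ACC TAT GGC TAA CTA GCC CAT TAC CGC GAA GTT CAG AGT TGC AGG CAC ATT — no ATG→stop ORF.
Frame +3: GGG CCG CAG AAG ACG ACT AAA CCT ATG GCT AAC TAG CCC ATT ACC GCG AAG TTC AGA GTT GCA GGC ACA TTG — ATG at 27, stop TAG at 36 → 12 nt.
Frame -1: CAA TGT GCC TGC AAC TCT GAA CTT CGC GGT AAT GGG CTA GTT AGC CAT AGG TTT AGT CGT CTT CTG CGG CCC — no ATG→stop ORF.
Frame -2: AAT GTG CCT GCA ACT CTG AAC TTC GCG GTA ATG GGC TAG TTA GCC ATA GGT TTA GTC GTC TTC TGC GGC CCA — ATG at 32, stop TAG at 38 → 9 nt.
Frame -3: ATG TGC CTG CAA CTC TGA ACT TCG CGG TAA TGG GCT AGT TAG CCA TAG GTT TAG TCG TCT TCT GCG GCC CAG — ATG at 3, stop TGA at 18 → 18 nt.
Forward-strand max 12 nt; reverse-strand max 18 nt. The reverse strand has the longer ORF.

reverse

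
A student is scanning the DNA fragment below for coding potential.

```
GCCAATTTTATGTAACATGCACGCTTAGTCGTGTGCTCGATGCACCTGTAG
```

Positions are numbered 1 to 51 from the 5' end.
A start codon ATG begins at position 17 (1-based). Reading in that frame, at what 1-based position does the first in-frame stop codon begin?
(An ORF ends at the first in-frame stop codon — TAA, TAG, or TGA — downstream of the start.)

26

Codons from position 17: ATG (17–19), CAC (20–22), GCT (23–25), TAG (26–28).
TAG is a stop codon; it begins at position 26.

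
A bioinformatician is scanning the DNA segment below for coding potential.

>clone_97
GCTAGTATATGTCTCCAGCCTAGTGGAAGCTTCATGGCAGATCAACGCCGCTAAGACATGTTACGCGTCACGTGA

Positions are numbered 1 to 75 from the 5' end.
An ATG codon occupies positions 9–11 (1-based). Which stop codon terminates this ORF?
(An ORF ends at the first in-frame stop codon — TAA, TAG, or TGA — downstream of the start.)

Codons from position 9: ATG (9–11), TCT (12–14), CCA (15–17), GCC (18–20), TAG (21–23).
The first in-frame stop codon is TAG.

TAG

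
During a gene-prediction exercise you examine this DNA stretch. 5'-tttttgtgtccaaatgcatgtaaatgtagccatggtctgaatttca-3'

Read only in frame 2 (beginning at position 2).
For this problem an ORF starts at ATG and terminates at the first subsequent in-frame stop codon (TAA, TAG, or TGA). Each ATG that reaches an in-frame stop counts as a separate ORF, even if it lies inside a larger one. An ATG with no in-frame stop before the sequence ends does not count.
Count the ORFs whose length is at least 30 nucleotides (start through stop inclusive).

Frame 2: TTT TGT GTC CAA ATG CAT GTA AAT GTA GCC ATG GTC TGA ATT TCA — ATG at 14, stop TGA at 38 → 27 nt; ATG at 32, stop TGA at 38 → 9 nt.
No ORF reaches 30 nucleotides. Count = 0.

0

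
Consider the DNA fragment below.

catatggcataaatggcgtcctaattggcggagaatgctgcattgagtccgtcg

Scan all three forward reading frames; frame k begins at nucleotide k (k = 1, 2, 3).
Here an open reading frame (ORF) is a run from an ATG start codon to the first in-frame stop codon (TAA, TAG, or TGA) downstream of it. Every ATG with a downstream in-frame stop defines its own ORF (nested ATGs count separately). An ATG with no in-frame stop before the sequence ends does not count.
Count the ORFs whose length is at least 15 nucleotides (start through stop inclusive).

Frame 1: CAT ATG GCA TAA ATG GCG TCC TAA TTG GCG GAG AAT GCT GCA TTG AGT CCG TCG — ATG at 4, stop TAA at 10 → 9 nt; ATG at 13, stop TAA at 22 → 12 nt.
Frame 2: ATA TGG CAT AAA TGG CGT CCT AAT TGG CGG AGA ATG CTG CAT TGA GTC CGT — ATG at 35, stop TGA at 44 → 12 nt.
Frame 3: TAT GGC ATA AAT GGC GTC CTA ATT GGC GGA GAA TGC TGC ATT GAG TCC GTC — no ATG→stop ORF.
No ORF reaches 15 nucleotides. Count = 0.

0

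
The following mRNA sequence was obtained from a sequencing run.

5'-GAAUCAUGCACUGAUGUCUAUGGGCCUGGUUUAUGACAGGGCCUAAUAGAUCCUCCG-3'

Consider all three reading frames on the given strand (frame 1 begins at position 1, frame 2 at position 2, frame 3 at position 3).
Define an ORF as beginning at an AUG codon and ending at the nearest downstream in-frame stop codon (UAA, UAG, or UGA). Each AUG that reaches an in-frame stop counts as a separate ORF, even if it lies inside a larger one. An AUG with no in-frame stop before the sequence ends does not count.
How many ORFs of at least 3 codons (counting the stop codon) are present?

3

Frame 1: GAA UCA UGC ACU GAU GUC UAU GGG CCU GGU UUA UGA CAG GGC CUA AUA GAU CCU CCG — no AUG→stop ORF.
Frame 2: AAU CAU GCA CUG AUG UCU AUG GGC CUG GUU UAU GAC AGG GCC UAA UAG AUC CUC — AUG at 14, stop UAA at 44 → 33 nt; AUG at 20, stop UAA at 44 → 27 nt.
Frame 3: AUC AUG CAC UGA UGU CUA UGG GCC UGG UUU AUG ACA GGG CCU AAU AGA UCC UCC — AUG at 6, stop UGA at 12 → 9 nt.
ORFs ≥ 3 codons: frame 2 14–46 (11 codons), frame 2 20–46 (9 codons), frame 3 6–14 (3 codons). Count = 3.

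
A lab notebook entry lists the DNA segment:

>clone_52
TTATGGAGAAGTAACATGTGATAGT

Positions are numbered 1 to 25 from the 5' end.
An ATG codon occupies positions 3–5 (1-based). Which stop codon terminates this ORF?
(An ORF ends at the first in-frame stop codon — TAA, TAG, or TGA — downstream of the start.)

Codons from position 3: ATG (3–5), GAG (6–8), AAG (9–11), TAA (12–14).
The first in-frame stop codon is TAA.

TAA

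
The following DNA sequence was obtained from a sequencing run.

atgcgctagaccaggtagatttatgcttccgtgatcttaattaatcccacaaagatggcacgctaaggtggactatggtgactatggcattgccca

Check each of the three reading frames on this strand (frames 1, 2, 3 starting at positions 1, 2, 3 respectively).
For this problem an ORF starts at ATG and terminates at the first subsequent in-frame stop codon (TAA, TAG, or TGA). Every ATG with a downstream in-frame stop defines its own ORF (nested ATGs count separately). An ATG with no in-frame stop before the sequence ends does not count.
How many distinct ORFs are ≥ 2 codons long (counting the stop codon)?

Frame 1: ATG CGC TAG ACC AGG TAG ATT TAT GCT TCC GTG ATC TTA ATT AAT CCC ACA AAG ATG GCA CGC TAA GGT GGA CTA TGG TGA CTA TGG CAT TGC CCA — ATG at 1, stop TAG at 7 → 9 nt; ATG at 55, stop TAA at 64 → 12 nt.
Frame 2: TGC GCT AGA CCA GGT AGA TTT ATG CTT CCG TGA TCT TAA TTA ATC CCA CAA AGA TGG CAC GCT AAG GTG GAC TAT GGT GAC TAT GGC ATT GCC — ATG at 23, stop TGA at 32 → 12 nt.
Frame 3: GCG CTA GAC CAG GTA GAT TTA TGC TTC CGT GAT CTT AAT TAA TCC CAC AAA GAT GGC ACG CTA AGG TGG ACT ATG GTG ACT ATG GCA TTG CCC — no ATG→stop ORF.
ORFs ≥ 2 codons: frame 1 1–9 (3 codons), frame 1 55–66 (4 codons), frame 2 23–34 (4 codons). Count = 3.

3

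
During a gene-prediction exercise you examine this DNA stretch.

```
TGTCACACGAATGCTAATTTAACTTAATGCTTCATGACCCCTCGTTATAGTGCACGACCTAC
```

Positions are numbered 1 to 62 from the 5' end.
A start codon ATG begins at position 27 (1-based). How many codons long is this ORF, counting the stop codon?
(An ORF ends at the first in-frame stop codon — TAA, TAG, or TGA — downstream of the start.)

8

Codons from position 27: ATG (27–29), CTT (30–32), CAT (33–35), GAC (36–38), CCC (39–41), TCG (42–44), TTA (45–47), TAG (48–50).
TAG is the first in-frame stop; that's 8 codons including the stop.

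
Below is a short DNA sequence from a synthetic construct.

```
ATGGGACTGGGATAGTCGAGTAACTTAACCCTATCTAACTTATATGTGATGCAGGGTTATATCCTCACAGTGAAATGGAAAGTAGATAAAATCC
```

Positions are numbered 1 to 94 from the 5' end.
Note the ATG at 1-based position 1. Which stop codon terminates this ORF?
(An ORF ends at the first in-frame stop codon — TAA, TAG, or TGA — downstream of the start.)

Codons from position 1: ATG (1–3), GGA (4–6), CTG (7–9), GGA (10–12), TAG (13–15).
The first in-frame stop codon is TAG.

TAG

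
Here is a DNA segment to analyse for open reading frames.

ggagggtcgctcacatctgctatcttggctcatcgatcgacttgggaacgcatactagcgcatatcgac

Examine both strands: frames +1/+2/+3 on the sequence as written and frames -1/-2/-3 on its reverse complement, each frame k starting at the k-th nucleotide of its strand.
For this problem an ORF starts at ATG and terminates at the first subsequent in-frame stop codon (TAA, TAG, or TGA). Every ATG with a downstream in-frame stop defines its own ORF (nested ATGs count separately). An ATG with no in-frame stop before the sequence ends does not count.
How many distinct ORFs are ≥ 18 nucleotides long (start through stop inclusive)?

1

Reverse complement (5'→3'): GTCGATATGCGCTAGTATGCGTTCCCAAGTCGATCGATGAGCCAAGATAGCAGATGTGAGCGACCCTCC
Frame +1: GGA GGG TCG CTC ACA TCT GCT ATC TTG GCT CAT CGA TCG ACT TGG GAA CGC ATA CTA GCG CAT ATC GAC — no ATG→stop ORF.
Frame +2: GAG GGT CGC TCA CAT CTG CTA TCT TGG CTC ATC GAT CGA CTT GGG AAC GCA TAC TAG CGC ATA TCG — no ATG→stop ORF.
Frame +3: AGG GTC GCT CAC ATC TGC TAT CTT GGC TCA TCG ATC GAC TTG GGA ACG CAT ACT AGC GCA TAT CGA — no ATG→stop ORF.
Frame -1: GTC GAT ATG CGC TAG TAT GCG TTC CCA AGT CGA TCG ATG AGC CAA GAT AGC AGA TGT GAG CGA CCC TCC — ATG at 7, stop TAG at 13 → 9 nt.
Frame -2: TCG ATA TGC GCT AGT ATG CGT TCC CAA GTC GAT CGA TGA GCC AAG ATA GCA GAT GTG AGC GAC CCT — ATG at 17, stop TGA at 38 → 24 nt.
Frame -3: CGA TAT GCG CTA GTA TGC GTT CCC AAG TCG ATC GAT GAG CCA AGA TAG CAG ATG TGA GCG ACC CTC — ATG at 54, stop TGA at 57 → 6 nt.
ORFs ≥ 18 nucleotides: frame -2 17–40 (24 nucleotides). Count = 1.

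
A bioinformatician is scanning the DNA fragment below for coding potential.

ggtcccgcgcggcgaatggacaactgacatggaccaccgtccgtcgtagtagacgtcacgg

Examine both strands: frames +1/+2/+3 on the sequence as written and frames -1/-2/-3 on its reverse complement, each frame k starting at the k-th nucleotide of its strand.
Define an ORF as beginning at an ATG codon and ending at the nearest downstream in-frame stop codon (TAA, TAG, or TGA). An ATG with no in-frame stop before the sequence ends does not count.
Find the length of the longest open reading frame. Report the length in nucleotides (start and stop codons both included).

Reverse complement (5'→3'): CCGTGACGTCTACTACGACGGACGGTGGTCCATGTCAGTTGTCCATTCGCCGCGCGGGACC
Frame +1: GGT CCC GCG CGG CGA ATG GAC AAC TGA CAT GGA CCA CCG TCC GTC GTA GTA GAC GTC ACG — ATG at 16, stop TGA at 25 → 12 nt.
Frame +2: GTC CCG CGC GGC GAA TGG ACA ACT GAC ATG GAC CAC CGT CCG TCG TAG TAG ACG TCA CGG — ATG at 29, stop TAG at 47 → 21 nt.
Frame +3: TCC CGC GCG GCG AAT GGA CAA CTG ACA TGG ACC ACC GTC CGT CGT AGT AGA CGT CAC — no ATG→stop ORF.
Frame -1: CCG TGA CGT CTA CTA CGA CGG ACG GTG GTC CAT GTC AGT TGT CCA TTC GCC GCG CGG GAC — no ATG→stop ORF.
Frame -2: CGT GAC GTC TAC TAC GAC GGA CGG TGG TCC ATG TCA GTT GTC CAT TCG CCG CGC GGG ACC — no ATG→stop ORF.
Frame -3: GTG ACG TCT ACT ACG ACG GAC GGT GGT CCA TGT CAG TTG TCC ATT CGC CGC GCG GGA — no ATG→stop ORF.
Longest: frame +2, positions 29–49, 21 nt = 7 codons = 6 aa. → 21 nucleotides.

21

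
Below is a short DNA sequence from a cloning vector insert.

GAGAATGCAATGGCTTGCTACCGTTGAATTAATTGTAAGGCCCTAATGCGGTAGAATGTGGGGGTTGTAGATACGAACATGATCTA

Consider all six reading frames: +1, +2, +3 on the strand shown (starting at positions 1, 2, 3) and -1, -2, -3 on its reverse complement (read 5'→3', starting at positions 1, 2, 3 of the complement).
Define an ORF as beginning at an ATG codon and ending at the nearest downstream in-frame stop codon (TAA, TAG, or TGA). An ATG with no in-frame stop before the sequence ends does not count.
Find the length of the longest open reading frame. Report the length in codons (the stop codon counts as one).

Reverse complement (5'→3'): TAGATCATGTTCGTATCTACAACCCCCACATTCTACCGCATTAGGGCCTTACAATTAATTCAACGGTAGCAAGCCATTGCATTCTC
Frame +1: GAG AAT GCA ATG GCT TGC TAC CGT TGA ATT AAT TGT AAG GCC CTA ATG CGG TAG AAT GTG GGG GTT GTA GAT ACG AAC ATG ATC — ATG at 10, stop TGA at 25 → 18 nt; ATG at 46, stop TAG at 52 → 9 nt.
Frame +2: AGA ATG CAA TGG CTT GCT ACC GTT GAA TTA ATT GTA AGG CCC TAA TGC GGT AGA ATG TGG GGG TTG TAG ATA CGA ACA TGA TCT — ATG at 5, stop TAA at 44 → 42 nt; ATG at 56, stop TAG at 68 → 15 nt.
Frame +3: GAA TGC AAT GGC TTG CTA CCG TTG AAT TAA TTG TAA GGC CCT AAT GCG GTA GAA TGT GGG GGT TGT AGA TAC GAA CAT GAT CTA — no ATG→stop ORF.
Frame -1: TAG ATC ATG TTC GTA TCT ACA ACC CCC ACA TTC TAC CGC ATT AGG GCC TTA CAA TTA ATT CAA CGG TAG CAA GCC ATT GCA TTC — ATG at 7, stop TAG at 67 → 63 nt.
Frame -2: AGA TCA TGT TCG TAT CTA CAA CCC CCA CAT TCT ACC GCA TTA GGG CCT TAC AAT TAA TTC AAC GGT AGC AAG CCA TTG CAT TCT — no ATG→stop ORF.
Frame -3: GAT CAT GTT CGT ATC TAC AAC CCC CAC ATT CTA CCG CAT TAG GGC CTT ACA ATT AAT TCA ACG GTA GCA AGC CAT TGC ATT CTC — no ATG→stop ORF.
Longest: frame -1, positions 7–69, 63 nt = 21 codons = 20 aa. → 21 codons.

21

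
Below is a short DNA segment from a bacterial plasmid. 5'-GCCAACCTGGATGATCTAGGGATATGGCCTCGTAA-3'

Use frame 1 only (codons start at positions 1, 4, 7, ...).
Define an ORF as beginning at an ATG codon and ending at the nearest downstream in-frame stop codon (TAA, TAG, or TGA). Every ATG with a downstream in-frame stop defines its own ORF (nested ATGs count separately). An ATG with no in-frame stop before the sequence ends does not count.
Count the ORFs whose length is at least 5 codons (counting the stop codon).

0

Frame 1: GCC AAC CTG GAT GAT CTA GGG ATA TGG CCT CGT — no ATG→stop ORF.
No ORF reaches 5 codons. Count = 0.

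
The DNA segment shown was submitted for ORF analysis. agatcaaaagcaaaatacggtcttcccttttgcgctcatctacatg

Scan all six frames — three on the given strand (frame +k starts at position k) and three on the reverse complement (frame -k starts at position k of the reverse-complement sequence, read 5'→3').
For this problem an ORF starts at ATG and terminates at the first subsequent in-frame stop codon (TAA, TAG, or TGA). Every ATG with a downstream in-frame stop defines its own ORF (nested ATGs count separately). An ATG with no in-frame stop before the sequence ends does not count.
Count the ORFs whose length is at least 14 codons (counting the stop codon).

0

Reverse complement (5'→3'): CATGTAGATGAGCGCAAAAGGGAAGACCGTATTTTGCTTTTGATCT
Frame +1: AGA TCA AAA GCA AAA TAC GGT CTT CCC TTT TGC GCT CAT CTA CAT — no ATG→stop ORF.
Frame +2: GAT CAA AAG CAA AAT ACG GTC TTC CCT TTT GCG CTC ATC TAC ATG — no ATG→stop ORF.
Frame +3: ATC AAA AGC AAA ATA CGG TCT TCC CTT TTG CGC TCA TCT ACA — no ATG→stop ORF.
Frame -1: CAT GTA GAT GAG CGC AAA AGG GAA GAC CGT ATT TTG CTT TTG ATC — no ATG→stop ORF.
Frame -2: ATG TAG ATG AGC GCA AAA GGG AAG ACC GTA TTT TGC TTT TGA TCT — ATG at 2, stop TAG at 5 → 6 nt; ATG at 8, stop TGA at 41 → 36 nt.
Frame -3: TGT AGA TGA GCG CAA AAG GGA AGA CCG TAT TTT GCT TTT GAT — no ATG→stop ORF.
No ORF reaches 14 codons. Count = 0.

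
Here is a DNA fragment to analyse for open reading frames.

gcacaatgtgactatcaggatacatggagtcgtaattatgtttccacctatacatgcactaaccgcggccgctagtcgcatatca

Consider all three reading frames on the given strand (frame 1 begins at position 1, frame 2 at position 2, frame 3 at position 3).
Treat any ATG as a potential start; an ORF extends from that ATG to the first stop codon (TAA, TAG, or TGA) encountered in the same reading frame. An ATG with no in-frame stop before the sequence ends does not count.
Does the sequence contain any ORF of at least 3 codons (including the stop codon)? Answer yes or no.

yes

Frame 1: GCA CAA TGT GAC TAT CAG GAT ACA TGG AGT CGT AAT TAT GTT TCC ACC TAT ACA TGC ACT AAC CGC GGC CGC TAG TCG CAT ATC — no ATG→stop ORF.
Frame 2: CAC AAT GTG ACT ATC AGG ATA CAT GGA GTC GTA ATT ATG TTT CCA CCT ATA CAT GCA CTA ACC GCG GCC GCT AGT CGC ATA TCA — no ATG→stop ORF.
Frame 3: ACA ATG TGA CTA TCA GGA TAC ATG GAG TCG TAA TTA TGT TTC CAC CTA TAC ATG CAC TAA CCG CGG CCG CTA GTC GCA TAT — ATG at 6, stop TGA at 9 → 6 nt; ATG at 24, stop TAA at 33 → 12 nt; ATG at 54, stop TAA at 60 → 9 nt.
Frame 3 has an ORF of 4 codons (positions 24–35) ≥ 3, so yes.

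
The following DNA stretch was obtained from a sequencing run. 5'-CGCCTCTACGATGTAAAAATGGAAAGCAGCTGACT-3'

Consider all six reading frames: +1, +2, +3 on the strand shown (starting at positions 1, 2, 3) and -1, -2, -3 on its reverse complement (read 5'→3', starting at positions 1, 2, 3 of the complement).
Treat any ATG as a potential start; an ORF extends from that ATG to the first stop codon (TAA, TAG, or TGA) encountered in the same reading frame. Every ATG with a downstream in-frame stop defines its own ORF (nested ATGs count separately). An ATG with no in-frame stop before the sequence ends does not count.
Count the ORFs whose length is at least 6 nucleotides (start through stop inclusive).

Reverse complement (5'→3'): AGTCAGCTGCTTTCCATTTTTACATCGTAGAGGCG
Frame +1: CGC CTC TAC GAT GTA AAA ATG GAA AGC AGC TGA — ATG at 19, stop TGA at 31 → 15 nt.
Frame +2: GCC TCT ACG ATG TAA AAA TGG AAA GCA GCT GAC — ATG at 11, stop TAA at 14 → 6 nt.
Frame +3: CCT CTA CGA TGT AAA AAT GGA AAG CAG CTG ACT — no ATG→stop ORF.
Frame -1: AGT CAG CTG CTT TCC ATT TTT ACA TCG TAG AGG — no ATG→stop ORF.
Frame -2: GTC AGC TGC TTT CCA TTT TTA CAT CGT AGA GGC — no ATG→stop ORF.
Frame -3: TCA GCT GCT TTC CAT TTT TAC ATC GTA GAG GCG — no ATG→stop ORF.
ORFs ≥ 6 nucleotides: frame +1 19–33 (15 nucleotides), frame +2 11–16 (6 nucleotides). Count = 2.

2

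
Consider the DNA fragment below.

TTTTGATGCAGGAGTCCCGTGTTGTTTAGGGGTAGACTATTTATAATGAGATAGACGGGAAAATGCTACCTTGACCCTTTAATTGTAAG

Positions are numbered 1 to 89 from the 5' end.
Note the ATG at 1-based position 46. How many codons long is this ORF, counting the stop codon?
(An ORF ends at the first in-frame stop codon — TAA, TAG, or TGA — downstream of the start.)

3

Codons from position 46: ATG (46–48), AGA (49–51), TAG (52–54).
TAG is the first in-frame stop; that's 3 codons including the stop.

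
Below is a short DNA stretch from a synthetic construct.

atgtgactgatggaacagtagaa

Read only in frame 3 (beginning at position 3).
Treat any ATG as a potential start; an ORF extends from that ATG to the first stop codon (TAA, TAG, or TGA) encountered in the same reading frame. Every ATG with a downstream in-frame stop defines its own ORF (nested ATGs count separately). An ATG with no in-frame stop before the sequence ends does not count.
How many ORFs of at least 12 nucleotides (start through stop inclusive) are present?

Frame 3: GTG ACT GAT GGA ACA GTA GAA — no ATG→stop ORF.
No ORF reaches 12 nucleotides. Count = 0.

0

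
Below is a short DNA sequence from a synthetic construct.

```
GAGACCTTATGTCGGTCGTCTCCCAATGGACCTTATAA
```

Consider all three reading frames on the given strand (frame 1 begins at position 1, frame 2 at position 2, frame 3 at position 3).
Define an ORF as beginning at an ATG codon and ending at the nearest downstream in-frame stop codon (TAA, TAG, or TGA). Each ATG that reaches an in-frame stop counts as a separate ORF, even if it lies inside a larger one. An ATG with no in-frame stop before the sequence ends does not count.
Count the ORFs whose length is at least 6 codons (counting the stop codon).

1

Frame 1: GAG ACC TTA TGT CGG TCG TCT CCC AAT GGA CCT TAT — no ATG→stop ORF.
Frame 2: AGA CCT TAT GTC GGT CGT CTC CCA ATG GAC CTT ATA — no ATG→stop ORF.
Frame 3: GAC CTT ATG TCG GTC GTC TCC CAA TGG ACC TTA TAA — ATG at 9, stop TAA at 36 → 30 nt.
ORFs ≥ 6 codons: frame 3 9–38 (10 codons). Count = 1.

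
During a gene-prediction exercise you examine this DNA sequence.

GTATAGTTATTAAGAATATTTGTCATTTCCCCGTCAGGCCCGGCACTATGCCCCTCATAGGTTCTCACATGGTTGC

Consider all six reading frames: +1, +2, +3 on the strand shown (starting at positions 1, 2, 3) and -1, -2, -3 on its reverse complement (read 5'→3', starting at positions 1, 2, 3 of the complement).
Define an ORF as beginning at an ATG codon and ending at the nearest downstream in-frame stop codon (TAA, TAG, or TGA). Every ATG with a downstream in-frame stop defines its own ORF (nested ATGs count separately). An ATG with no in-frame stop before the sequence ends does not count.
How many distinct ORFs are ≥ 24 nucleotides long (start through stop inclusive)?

1

Reverse complement (5'→3'): GCAACCATGTGAGAACCTATGAGGGGCATAGTGCCGGGCCTGACGGGGAAATGACAAATATTCTTAATAACTATAC
Frame +1: GTA TAG TTA TTA AGA ATA TTT GTC ATT TCC CCG TCA GGC CCG GCA CTA TGC CCC TCA TAG GTT CTC ACA TGG TTG — no ATG→stop ORF.
Frame +2: TAT AGT TAT TAA GAA TAT TTG TCA TTT CCC CGT CAG GCC CGG CAC TAT GCC CCT CAT AGG TTC TCA CAT GGT TGC — no ATG→stop ORF.
Frame +3: ATA GTT ATT AAG AAT ATT TGT CAT TTC CCC GTC AGG CCC GGC ACT ATG CCC CTC ATA GGT TCT CAC ATG GTT — no ATG→stop ORF.
Frame -1: GCA ACC ATG TGA GAA CCT ATG AGG GGC ATA GTG CCG GGC CTG ACG GGG AAA TGA CAA ATA TTC TTA ATA ACT ATA — ATG at 7, stop TGA at 10 → 6 nt; ATG at 19, stop TGA at 52 → 36 nt.
Frame -2: CAA CCA TGT GAG AAC CTA TGA GGG GCA TAG TGC CGG GCC TGA CGG GGA AAT GAC AAA TAT TCT TAA TAA CTA TAC — no ATG→stop ORF.
Frame -3: AAC CAT GTG AGA ACC TAT GAG GGG CAT AGT GCC GGG CCT GAC GGG GAA ATG ACA AAT ATT CTT AAT AAC TAT — no ATG→stop ORF.
ORFs ≥ 24 nucleotides: frame -1 19–54 (36 nucleotides). Count = 1.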